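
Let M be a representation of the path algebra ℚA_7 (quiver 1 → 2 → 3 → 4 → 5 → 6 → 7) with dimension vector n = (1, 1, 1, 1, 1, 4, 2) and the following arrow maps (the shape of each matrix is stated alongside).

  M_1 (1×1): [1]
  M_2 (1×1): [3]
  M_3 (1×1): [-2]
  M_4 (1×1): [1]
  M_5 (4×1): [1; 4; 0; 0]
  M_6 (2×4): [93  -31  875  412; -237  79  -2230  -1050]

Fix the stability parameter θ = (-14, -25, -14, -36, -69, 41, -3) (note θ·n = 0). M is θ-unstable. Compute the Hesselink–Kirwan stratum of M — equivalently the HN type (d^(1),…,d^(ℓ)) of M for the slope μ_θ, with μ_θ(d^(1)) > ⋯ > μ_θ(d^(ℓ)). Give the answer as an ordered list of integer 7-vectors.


Barcode: M ≅ I[1,7], I[6,6]^2, I[6,7]. HN layers by μ_θ (3 steps, strictly decreasing):
  μ^(1)=41; μ^(2)=19; μ^(3)=-158/5

((0, 0, 0, 0, 0, 2, 0); (0, 0, 0, 0, 0, 2, 2); (1, 1, 1, 1, 1, 0, 0))


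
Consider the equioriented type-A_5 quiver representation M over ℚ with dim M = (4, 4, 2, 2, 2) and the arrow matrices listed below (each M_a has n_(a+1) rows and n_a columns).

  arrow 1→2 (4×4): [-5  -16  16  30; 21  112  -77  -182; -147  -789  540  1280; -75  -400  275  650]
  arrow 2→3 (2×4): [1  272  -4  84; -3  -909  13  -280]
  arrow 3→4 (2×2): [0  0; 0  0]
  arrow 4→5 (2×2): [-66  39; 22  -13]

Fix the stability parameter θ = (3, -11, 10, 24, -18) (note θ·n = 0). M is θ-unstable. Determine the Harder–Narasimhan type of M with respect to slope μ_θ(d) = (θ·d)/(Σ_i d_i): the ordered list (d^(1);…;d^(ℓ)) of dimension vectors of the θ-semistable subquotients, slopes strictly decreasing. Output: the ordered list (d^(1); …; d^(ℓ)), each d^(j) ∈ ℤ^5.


Barcode: M ≅ I[1,1], I[1,2], I[1,3]^2, I[2,2], I[4,4], I[4,5], I[5,5]. HN layers by μ_θ (6 steps, strictly decreasing):
  μ^(1)=24; μ^(2)=10; μ^(3)=3; μ^(4)=-4; μ^(5)=-11; μ^(6)=-18

((0, 0, 0, 1, 0); (0, 0, 2, 0, 0); (1, 0, 0, 1, 1); (3, 3, 0, 0, 0); (0, 1, 0, 0, 0); (0, 0, 0, 0, 1))


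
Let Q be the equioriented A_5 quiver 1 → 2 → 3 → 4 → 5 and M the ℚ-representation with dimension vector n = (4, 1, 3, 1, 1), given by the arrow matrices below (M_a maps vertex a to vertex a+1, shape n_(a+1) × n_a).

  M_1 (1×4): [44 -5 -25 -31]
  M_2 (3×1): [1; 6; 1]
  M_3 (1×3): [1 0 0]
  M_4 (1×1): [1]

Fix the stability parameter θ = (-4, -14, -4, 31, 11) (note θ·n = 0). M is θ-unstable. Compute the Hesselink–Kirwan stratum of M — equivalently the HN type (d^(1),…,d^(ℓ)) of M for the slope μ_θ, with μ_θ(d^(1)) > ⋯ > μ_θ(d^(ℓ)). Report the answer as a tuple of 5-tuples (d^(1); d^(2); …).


Barcode: M ≅ I[1,1]^3, I[1,5], I[3,3]^2. HN layers by μ_θ (3 steps, strictly decreasing):
  μ^(1)=21; μ^(2)=-4; μ^(3)=-9

((0, 0, 0, 1, 1); (3, 0, 3, 0, 0); (1, 1, 0, 0, 0))


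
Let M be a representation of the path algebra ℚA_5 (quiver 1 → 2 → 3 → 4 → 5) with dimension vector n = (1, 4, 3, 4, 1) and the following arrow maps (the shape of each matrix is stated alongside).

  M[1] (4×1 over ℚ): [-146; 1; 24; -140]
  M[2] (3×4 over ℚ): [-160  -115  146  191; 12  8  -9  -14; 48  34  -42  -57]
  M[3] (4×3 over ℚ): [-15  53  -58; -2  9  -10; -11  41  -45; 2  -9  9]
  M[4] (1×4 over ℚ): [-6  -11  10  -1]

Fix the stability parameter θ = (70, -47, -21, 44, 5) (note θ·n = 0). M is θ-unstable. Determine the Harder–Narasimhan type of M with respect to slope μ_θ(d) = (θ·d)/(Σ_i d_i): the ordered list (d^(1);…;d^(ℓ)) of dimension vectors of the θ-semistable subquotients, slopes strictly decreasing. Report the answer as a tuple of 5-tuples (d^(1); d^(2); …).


Barcode: M ≅ I[1,5], I[2,2], I[2,4]^2, I[4,4]. HN layers by μ_θ (5 steps, strictly decreasing):
  μ^(1)=44; μ^(2)=49/2; μ^(3)=2/3; μ^(4)=-21; μ^(5)=-47

((0, 0, 0, 3, 0); (0, 0, 0, 1, 1); (1, 1, 1, 0, 0); (0, 0, 2, 0, 0); (0, 3, 0, 0, 0))


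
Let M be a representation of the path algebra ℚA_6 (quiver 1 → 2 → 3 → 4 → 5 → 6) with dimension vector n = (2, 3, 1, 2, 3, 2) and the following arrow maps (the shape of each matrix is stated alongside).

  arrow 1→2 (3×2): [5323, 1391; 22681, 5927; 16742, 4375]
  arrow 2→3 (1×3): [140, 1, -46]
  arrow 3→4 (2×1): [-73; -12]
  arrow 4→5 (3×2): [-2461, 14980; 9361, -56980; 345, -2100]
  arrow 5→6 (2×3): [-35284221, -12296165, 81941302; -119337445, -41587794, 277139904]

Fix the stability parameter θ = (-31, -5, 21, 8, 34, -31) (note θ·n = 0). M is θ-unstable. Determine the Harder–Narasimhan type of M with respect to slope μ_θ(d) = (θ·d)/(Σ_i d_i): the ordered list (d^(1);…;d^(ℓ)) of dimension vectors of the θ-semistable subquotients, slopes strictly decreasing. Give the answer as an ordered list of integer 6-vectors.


Via rank(M_{q-1}∘⋯∘M_p): M ≅ I[1,2], I[1,6], I[2,2], I[4,4], I[5,5], I[5,6].
μ_θ-semistable layers: μ^(1)=34; μ^(2)=8; μ^(3)=3/2; μ^(4)=-5; μ^(5)=-31

((0, 0, 0, 0, 1, 0); (0, 0, 1, 2, 1, 1); (0, 0, 0, 0, 1, 1); (0, 3, 0, 0, 0, 0); (2, 0, 0, 0, 0, 0))


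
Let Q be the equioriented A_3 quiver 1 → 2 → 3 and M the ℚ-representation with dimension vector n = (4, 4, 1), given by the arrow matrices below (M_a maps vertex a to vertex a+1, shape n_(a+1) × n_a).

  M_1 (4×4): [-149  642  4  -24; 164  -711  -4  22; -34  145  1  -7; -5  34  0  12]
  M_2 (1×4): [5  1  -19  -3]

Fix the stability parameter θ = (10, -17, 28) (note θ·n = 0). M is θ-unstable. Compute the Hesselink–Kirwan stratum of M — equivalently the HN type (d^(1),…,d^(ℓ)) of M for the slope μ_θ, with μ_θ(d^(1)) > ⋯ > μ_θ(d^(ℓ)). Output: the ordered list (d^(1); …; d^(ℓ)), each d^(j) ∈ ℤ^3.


Interval decomposition of M: I[1,1], I[1,2]^2, I[1,3], I[2,2].
HN type (ℓ=4): μ^(1)=28; μ^(2)=10; μ^(3)=-7/2; μ^(4)=-17

((0, 0, 1); (1, 0, 0); (3, 3, 0); (0, 1, 0))


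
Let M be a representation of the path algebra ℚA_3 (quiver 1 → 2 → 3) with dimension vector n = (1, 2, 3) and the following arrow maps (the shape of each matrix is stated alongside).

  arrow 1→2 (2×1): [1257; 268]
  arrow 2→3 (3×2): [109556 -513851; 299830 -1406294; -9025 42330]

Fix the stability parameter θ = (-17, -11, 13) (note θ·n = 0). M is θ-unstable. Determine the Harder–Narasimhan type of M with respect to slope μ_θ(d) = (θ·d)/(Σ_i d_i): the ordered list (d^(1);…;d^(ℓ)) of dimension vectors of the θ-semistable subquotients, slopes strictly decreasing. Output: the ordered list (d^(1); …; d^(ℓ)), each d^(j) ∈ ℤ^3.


Barcode: M ≅ I[1,3], I[2,3], I[3,3]. HN layers by μ_θ (3 steps, strictly decreasing):
  μ^(1)=13; μ^(2)=-11; μ^(3)=-17

((0, 0, 3); (0, 2, 0); (1, 0, 0))


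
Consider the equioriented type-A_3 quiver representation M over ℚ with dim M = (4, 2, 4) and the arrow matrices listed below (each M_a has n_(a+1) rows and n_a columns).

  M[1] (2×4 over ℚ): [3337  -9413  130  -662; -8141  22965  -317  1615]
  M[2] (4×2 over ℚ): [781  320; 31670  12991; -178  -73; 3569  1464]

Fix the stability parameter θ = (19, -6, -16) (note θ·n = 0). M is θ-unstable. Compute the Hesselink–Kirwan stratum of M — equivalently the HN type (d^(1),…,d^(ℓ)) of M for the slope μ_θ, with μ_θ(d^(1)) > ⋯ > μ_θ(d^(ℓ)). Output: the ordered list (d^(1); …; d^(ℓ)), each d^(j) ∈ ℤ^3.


Barcode: M ≅ I[1,1]^2, I[1,3]^2, I[3,3]^2. HN layers by μ_θ (3 steps, strictly decreasing):
  μ^(1)=19; μ^(2)=-1; μ^(3)=-16

((2, 0, 0); (2, 2, 2); (0, 0, 2))


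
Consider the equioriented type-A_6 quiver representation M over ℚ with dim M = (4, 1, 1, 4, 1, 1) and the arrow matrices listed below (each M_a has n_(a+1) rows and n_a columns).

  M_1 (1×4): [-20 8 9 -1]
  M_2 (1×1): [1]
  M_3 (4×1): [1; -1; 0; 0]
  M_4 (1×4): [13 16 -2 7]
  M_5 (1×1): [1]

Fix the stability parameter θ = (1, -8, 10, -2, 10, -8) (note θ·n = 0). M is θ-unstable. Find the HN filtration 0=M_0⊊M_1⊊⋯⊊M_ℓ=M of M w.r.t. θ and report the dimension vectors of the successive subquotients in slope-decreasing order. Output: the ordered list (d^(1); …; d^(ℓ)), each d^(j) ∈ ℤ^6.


Interval decomposition of M: I[1,1]^3, I[1,6], I[4,4]^3.
HN type (ℓ=4): μ^(1)=5/2; μ^(2)=1; μ^(3)=-2; μ^(4)=-7/2

((0, 0, 1, 1, 1, 1); (3, 0, 0, 0, 0, 0); (0, 0, 0, 3, 0, 0); (1, 1, 0, 0, 0, 0))


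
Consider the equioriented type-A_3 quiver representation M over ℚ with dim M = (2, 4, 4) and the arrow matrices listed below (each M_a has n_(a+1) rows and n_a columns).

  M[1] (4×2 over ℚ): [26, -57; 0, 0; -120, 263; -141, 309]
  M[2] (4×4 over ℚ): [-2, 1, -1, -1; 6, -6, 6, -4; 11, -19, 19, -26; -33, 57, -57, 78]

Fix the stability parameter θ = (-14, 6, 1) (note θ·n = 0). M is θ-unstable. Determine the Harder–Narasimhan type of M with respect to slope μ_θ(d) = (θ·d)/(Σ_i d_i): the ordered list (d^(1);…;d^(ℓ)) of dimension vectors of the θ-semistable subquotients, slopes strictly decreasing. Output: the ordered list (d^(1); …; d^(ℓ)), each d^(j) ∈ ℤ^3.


Barcode: M ≅ I[1,2], I[1,3], I[2,2], I[2,3], I[3,3]^2. HN layers by μ_θ (4 steps, strictly decreasing):
  μ^(1)=6; μ^(2)=7/2; μ^(3)=1; μ^(4)=-14

((0, 2, 0); (0, 2, 2); (0, 0, 2); (2, 0, 0))


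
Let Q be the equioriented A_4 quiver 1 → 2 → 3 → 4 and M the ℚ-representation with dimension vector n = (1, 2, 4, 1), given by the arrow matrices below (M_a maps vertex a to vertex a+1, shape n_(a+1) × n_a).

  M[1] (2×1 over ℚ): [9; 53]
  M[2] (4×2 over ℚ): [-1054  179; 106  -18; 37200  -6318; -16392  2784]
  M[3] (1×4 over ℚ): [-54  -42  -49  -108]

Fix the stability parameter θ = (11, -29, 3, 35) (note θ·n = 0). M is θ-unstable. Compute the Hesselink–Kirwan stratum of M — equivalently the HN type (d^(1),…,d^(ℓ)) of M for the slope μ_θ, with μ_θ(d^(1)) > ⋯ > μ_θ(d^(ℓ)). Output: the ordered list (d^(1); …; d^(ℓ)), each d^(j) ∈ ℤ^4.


Interval decomposition of M: I[1,3], I[2,3], I[3,3], I[3,4].
HN type (ℓ=4): μ^(1)=35; μ^(2)=3; μ^(3)=-9; μ^(4)=-29

((0, 0, 0, 1); (0, 0, 4, 0); (1, 1, 0, 0); (0, 1, 0, 0))


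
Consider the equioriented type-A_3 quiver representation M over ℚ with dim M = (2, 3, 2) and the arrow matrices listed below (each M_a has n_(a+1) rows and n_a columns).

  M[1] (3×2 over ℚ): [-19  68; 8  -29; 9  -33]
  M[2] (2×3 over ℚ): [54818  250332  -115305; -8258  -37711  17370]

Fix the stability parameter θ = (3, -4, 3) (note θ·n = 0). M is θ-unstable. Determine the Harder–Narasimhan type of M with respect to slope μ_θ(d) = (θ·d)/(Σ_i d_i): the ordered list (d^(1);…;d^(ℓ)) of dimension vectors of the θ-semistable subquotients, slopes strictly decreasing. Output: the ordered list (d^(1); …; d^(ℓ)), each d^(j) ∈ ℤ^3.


Barcode: M ≅ I[1,3]^2, I[2,2]. HN layers by μ_θ (3 steps, strictly decreasing):
  μ^(1)=3; μ^(2)=-1/2; μ^(3)=-4

((0, 0, 2); (2, 2, 0); (0, 1, 0))


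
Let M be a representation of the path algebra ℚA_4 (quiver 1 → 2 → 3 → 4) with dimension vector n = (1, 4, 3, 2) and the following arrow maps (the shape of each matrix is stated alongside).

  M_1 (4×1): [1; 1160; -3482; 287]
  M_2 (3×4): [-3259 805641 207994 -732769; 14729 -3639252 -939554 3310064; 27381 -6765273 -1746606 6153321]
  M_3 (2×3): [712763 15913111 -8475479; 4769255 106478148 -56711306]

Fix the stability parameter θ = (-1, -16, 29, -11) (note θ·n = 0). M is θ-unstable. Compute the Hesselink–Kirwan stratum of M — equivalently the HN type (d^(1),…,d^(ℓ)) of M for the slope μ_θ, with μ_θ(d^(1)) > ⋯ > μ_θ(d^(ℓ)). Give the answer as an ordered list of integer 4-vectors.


Via rank(M_{q-1}∘⋯∘M_p): M ≅ I[1,4], I[2,2]^2, I[2,4], I[3,3].
μ_θ-semistable layers: μ^(1)=29; μ^(2)=9; μ^(3)=-17/2; μ^(4)=-16

((0, 0, 1, 0); (0, 0, 2, 2); (1, 1, 0, 0); (0, 3, 0, 0))


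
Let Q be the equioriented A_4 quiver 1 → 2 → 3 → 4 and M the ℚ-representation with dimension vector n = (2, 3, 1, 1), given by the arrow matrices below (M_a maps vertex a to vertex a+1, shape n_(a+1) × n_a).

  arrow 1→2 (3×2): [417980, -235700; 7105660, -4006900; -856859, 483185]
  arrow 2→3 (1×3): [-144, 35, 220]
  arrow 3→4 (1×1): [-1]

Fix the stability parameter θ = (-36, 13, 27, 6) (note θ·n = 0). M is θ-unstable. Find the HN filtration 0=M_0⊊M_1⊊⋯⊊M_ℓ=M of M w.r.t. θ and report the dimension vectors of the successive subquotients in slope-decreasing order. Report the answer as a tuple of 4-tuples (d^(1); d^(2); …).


Barcode: M ≅ I[1,1], I[1,2], I[2,2], I[2,4]. HN layers by μ_θ (3 steps, strictly decreasing):
  μ^(1)=33/2; μ^(2)=13; μ^(3)=-36

((0, 0, 1, 1); (0, 3, 0, 0); (2, 0, 0, 0))


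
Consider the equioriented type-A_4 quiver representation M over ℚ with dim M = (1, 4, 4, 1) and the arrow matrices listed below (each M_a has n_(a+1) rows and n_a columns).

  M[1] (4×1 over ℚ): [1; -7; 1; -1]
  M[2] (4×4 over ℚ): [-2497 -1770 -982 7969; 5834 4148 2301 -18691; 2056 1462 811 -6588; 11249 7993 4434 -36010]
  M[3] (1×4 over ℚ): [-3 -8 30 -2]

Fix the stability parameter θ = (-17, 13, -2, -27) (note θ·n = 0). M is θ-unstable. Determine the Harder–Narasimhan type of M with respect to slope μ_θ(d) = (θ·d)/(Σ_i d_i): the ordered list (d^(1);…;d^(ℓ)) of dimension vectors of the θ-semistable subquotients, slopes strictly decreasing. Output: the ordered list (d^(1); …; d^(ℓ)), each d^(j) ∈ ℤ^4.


Barcode: M ≅ I[1,3], I[2,3]^2, I[2,4]. HN layers by μ_θ (3 steps, strictly decreasing):
  μ^(1)=11/2; μ^(2)=-16/3; μ^(3)=-17

((0, 3, 3, 0); (0, 1, 1, 1); (1, 0, 0, 0))


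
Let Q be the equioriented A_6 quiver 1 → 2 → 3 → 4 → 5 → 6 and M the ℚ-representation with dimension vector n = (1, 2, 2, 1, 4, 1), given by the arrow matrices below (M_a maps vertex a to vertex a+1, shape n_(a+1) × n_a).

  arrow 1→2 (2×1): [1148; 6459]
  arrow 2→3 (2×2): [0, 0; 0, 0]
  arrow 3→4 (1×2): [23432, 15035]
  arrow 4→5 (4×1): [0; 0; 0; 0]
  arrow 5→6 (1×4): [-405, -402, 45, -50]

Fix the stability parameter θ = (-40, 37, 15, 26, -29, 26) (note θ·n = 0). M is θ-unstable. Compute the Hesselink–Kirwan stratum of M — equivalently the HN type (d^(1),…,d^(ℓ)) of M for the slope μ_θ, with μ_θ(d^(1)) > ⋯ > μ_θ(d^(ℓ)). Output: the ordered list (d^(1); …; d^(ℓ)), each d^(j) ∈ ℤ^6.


Via rank(M_{q-1}∘⋯∘M_p): M ≅ I[1,2], I[2,2], I[3,3], I[3,4], I[5,5]^3, I[5,6].
μ_θ-semistable layers: μ^(1)=37; μ^(2)=26; μ^(3)=15; μ^(4)=-29; μ^(5)=-40

((0, 2, 0, 0, 0, 0); (0, 0, 0, 1, 0, 1); (0, 0, 2, 0, 0, 0); (0, 0, 0, 0, 4, 0); (1, 0, 0, 0, 0, 0))


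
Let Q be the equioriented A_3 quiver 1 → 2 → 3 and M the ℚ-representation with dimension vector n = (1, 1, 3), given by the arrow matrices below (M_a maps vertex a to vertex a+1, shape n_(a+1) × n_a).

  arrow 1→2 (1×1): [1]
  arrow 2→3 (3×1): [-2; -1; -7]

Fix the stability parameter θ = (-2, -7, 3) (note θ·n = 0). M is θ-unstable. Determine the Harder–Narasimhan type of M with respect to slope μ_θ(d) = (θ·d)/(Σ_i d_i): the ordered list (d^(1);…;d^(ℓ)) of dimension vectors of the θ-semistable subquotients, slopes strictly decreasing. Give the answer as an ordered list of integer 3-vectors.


Via rank(M_{q-1}∘⋯∘M_p): M ≅ I[1,3], I[3,3]^2.
μ_θ-semistable layers: μ^(1)=3; μ^(2)=-9/2

((0, 0, 3); (1, 1, 0))


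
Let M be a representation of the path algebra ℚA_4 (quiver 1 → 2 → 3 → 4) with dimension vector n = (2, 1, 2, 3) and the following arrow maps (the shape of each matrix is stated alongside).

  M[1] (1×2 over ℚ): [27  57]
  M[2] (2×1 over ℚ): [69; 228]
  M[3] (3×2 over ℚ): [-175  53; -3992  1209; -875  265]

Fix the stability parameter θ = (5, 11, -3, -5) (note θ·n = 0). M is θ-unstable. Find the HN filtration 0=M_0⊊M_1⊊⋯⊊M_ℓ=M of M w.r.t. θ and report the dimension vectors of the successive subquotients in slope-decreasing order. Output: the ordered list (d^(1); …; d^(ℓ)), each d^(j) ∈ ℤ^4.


Barcode: M ≅ I[1,1], I[1,4], I[3,4], I[4,4]. HN layers by μ_θ (4 steps, strictly decreasing):
  μ^(1)=5; μ^(2)=2; μ^(3)=-4; μ^(4)=-5

((1, 0, 0, 0); (1, 1, 1, 1); (0, 0, 1, 1); (0, 0, 0, 1))


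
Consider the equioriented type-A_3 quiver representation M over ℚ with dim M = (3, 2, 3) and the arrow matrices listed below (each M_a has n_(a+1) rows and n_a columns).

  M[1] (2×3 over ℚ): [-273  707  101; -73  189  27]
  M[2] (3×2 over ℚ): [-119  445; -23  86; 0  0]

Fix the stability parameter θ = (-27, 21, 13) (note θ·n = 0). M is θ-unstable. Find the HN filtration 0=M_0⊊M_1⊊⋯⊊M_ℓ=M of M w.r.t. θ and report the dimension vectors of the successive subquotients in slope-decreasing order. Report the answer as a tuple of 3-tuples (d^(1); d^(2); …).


Barcode: M ≅ I[1,1], I[1,3]^2, I[3,3]. HN layers by μ_θ (3 steps, strictly decreasing):
  μ^(1)=17; μ^(2)=13; μ^(3)=-27

((0, 2, 2); (0, 0, 1); (3, 0, 0))


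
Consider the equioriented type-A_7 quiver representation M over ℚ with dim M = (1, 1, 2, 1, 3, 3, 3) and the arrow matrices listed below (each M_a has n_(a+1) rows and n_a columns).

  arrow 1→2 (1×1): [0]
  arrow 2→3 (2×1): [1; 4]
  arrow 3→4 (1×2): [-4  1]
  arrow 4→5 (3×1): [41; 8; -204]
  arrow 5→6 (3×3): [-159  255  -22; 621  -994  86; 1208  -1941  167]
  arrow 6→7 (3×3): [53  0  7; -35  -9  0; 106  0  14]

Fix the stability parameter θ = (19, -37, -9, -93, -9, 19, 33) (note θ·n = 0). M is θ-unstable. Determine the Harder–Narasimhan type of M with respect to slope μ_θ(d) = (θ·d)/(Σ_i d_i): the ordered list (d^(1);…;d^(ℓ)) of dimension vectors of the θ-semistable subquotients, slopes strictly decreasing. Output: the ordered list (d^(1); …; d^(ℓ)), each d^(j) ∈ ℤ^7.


Via rank(M_{q-1}∘⋯∘M_p): M ≅ I[1,1], I[2,3], I[3,7], I[5,6], I[5,7], I[7,7].
μ_θ-semistable layers: μ^(1)=33; μ^(2)=19; μ^(3)=-9; μ^(4)=-37; μ^(5)=-51

((0, 0, 0, 0, 0, 0, 3); (1, 0, 0, 0, 0, 3, 0); (0, 0, 1, 0, 3, 0, 0); (0, 1, 0, 0, 0, 0, 0); (0, 0, 1, 1, 0, 0, 0))


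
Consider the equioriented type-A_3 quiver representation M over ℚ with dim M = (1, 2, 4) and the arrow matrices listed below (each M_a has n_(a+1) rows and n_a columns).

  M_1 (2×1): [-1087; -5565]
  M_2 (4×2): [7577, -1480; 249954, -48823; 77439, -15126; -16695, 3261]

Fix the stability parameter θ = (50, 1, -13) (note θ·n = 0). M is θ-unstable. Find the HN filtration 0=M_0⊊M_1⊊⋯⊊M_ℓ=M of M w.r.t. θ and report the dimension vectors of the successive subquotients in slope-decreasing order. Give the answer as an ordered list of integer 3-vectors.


Interval decomposition of M: I[1,3], I[2,3], I[3,3]^2.
HN type (ℓ=3): μ^(1)=38/3; μ^(2)=-6; μ^(3)=-13

((1, 1, 1); (0, 1, 1); (0, 0, 2))


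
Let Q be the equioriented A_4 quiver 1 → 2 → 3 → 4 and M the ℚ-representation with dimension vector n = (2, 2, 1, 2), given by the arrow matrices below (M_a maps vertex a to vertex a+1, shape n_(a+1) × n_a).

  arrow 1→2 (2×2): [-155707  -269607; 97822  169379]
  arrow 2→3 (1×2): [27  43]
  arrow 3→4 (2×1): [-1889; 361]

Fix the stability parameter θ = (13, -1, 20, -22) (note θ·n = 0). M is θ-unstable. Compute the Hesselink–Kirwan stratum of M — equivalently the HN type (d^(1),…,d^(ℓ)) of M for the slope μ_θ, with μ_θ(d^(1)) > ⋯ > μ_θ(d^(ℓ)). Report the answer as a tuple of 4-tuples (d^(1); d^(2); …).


Interval decomposition of M: I[1,2], I[1,4], I[4,4].
HN type (ℓ=3): μ^(1)=6; μ^(2)=5/2; μ^(3)=-22

((1, 1, 0, 0); (1, 1, 1, 1); (0, 0, 0, 1))


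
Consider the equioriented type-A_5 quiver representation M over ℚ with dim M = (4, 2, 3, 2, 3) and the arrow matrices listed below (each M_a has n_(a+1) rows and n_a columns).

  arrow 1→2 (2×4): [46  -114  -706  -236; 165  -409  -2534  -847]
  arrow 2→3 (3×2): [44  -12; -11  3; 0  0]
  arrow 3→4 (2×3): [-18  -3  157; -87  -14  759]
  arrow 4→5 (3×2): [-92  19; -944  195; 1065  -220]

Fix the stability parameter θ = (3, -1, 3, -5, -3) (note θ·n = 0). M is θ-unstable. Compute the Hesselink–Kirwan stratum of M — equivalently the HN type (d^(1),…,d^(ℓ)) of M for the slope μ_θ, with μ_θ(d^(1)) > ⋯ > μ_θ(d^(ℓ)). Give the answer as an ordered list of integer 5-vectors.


Interval decomposition of M: I[1,1]^2, I[1,2], I[1,5], I[3,3], I[3,5], I[5,5].
HN type (ℓ=5): μ^(1)=3; μ^(2)=1; μ^(3)=-3/5; μ^(4)=-5/3; μ^(5)=-3

((2, 0, 1, 0, 0); (1, 1, 0, 0, 0); (1, 1, 1, 1, 1); (0, 0, 1, 1, 1); (0, 0, 0, 0, 1))


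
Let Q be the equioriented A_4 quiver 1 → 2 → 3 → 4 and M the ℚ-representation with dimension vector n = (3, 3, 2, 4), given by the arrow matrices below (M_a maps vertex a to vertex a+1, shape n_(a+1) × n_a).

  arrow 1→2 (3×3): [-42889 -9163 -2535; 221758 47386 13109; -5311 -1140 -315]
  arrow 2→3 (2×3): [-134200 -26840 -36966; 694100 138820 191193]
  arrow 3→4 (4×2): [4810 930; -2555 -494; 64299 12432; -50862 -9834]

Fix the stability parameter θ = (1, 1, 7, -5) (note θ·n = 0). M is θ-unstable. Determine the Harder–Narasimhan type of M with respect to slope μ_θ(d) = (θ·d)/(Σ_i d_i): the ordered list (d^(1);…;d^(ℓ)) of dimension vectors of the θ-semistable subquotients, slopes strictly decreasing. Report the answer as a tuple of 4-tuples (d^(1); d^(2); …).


Interval decomposition of M: I[1,2]^2, I[1,4], I[3,4], I[4,4]^2.
HN type (ℓ=2): μ^(1)=1; μ^(2)=-5

((3, 3, 2, 2); (0, 0, 0, 2))


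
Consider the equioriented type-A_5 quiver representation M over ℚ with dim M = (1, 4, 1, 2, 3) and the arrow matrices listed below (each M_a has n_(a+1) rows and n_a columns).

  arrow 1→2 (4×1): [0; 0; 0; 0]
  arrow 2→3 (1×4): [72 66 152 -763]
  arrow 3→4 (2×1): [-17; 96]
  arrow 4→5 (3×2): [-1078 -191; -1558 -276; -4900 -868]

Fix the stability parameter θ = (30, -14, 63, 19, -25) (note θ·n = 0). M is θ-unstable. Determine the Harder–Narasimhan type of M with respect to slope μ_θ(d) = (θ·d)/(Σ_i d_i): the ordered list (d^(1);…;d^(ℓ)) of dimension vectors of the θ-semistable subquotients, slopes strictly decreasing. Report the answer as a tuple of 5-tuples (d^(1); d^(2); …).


Via rank(M_{q-1}∘⋯∘M_p): M ≅ I[1,1], I[2,2]^3, I[2,5], I[4,5], I[5,5].
μ_θ-semistable layers: μ^(1)=30; μ^(2)=19; μ^(3)=-3; μ^(4)=-14; μ^(5)=-25

((1, 0, 0, 0, 0); (0, 0, 1, 1, 1); (0, 0, 0, 1, 1); (0, 4, 0, 0, 0); (0, 0, 0, 0, 1))


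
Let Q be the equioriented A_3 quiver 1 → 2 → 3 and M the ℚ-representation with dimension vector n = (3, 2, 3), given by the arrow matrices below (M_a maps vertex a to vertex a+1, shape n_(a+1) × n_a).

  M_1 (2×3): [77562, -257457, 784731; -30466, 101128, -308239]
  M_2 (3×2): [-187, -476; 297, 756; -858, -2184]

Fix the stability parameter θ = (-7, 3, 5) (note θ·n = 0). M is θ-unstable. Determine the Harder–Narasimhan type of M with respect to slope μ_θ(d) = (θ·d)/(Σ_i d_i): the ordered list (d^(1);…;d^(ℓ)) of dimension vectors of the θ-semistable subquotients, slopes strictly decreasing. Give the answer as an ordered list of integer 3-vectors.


Via rank(M_{q-1}∘⋯∘M_p): M ≅ I[1,1], I[1,2], I[1,3], I[3,3]^2.
μ_θ-semistable layers: μ^(1)=5; μ^(2)=3; μ^(3)=-7

((0, 0, 3); (0, 2, 0); (3, 0, 0))


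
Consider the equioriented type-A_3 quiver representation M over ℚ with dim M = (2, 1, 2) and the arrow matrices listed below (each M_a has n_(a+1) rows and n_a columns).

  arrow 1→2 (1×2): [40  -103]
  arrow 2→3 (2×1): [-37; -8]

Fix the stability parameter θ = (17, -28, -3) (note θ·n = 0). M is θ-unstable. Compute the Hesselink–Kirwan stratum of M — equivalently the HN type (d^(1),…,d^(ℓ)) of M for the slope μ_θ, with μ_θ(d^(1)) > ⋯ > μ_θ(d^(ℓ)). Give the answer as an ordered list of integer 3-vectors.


Barcode: M ≅ I[1,1], I[1,3], I[3,3]. HN layers by μ_θ (3 steps, strictly decreasing):
  μ^(1)=17; μ^(2)=-3; μ^(3)=-11/2

((1, 0, 0); (0, 0, 2); (1, 1, 0))


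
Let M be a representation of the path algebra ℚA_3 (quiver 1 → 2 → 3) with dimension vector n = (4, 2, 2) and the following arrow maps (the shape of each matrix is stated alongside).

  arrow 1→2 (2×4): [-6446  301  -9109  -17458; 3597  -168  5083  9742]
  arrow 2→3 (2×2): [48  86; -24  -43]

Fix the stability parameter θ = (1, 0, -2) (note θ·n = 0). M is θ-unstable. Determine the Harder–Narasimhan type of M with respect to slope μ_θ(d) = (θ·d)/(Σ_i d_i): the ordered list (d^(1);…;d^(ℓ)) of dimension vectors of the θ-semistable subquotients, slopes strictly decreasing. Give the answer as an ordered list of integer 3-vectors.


Via rank(M_{q-1}∘⋯∘M_p): M ≅ I[1,1]^2, I[1,2], I[1,3], I[3,3].
μ_θ-semistable layers: μ^(1)=1; μ^(2)=1/2; μ^(3)=-1/3; μ^(4)=-2

((2, 0, 0); (1, 1, 0); (1, 1, 1); (0, 0, 1))


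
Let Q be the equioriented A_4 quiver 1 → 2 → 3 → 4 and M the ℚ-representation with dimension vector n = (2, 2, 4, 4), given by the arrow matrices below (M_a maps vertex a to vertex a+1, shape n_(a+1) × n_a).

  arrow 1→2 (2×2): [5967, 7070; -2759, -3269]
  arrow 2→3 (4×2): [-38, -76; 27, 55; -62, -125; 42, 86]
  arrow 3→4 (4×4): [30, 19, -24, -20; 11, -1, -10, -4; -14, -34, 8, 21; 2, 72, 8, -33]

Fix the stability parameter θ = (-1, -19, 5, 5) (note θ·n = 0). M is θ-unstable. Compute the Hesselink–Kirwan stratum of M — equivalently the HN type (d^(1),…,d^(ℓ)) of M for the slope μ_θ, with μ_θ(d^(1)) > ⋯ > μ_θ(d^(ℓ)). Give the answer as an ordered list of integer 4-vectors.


Via rank(M_{q-1}∘⋯∘M_p): M ≅ I[1,3], I[1,4], I[3,4]^2, I[4,4].
μ_θ-semistable layers: μ^(1)=5; μ^(2)=-10

((0, 0, 4, 4); (2, 2, 0, 0))


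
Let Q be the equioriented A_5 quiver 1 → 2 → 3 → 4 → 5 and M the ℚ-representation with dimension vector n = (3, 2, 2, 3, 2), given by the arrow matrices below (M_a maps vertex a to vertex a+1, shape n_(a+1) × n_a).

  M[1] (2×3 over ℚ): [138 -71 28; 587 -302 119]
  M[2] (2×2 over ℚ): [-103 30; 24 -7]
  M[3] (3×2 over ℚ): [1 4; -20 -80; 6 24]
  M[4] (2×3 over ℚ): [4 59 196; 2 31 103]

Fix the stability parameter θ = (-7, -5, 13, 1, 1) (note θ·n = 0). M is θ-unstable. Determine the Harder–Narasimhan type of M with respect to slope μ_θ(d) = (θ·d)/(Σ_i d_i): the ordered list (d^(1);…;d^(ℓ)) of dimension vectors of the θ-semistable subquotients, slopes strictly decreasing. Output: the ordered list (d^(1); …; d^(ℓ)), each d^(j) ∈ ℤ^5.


Via rank(M_{q-1}∘⋯∘M_p): M ≅ I[1,1], I[1,3], I[1,4], I[4,5]^2.
μ_θ-semistable layers: μ^(1)=13; μ^(2)=7; μ^(3)=1; μ^(4)=-5; μ^(5)=-7

((0, 0, 1, 0, 0); (0, 0, 1, 1, 0); (0, 0, 0, 2, 2); (0, 2, 0, 0, 0); (3, 0, 0, 0, 0))


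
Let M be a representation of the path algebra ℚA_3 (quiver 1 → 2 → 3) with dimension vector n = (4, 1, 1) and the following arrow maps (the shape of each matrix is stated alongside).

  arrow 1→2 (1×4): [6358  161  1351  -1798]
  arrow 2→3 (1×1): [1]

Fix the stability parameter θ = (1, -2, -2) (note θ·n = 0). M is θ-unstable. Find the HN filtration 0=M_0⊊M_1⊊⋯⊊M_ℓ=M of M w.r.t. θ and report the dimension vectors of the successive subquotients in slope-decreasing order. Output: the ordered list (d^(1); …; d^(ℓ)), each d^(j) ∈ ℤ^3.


Barcode: M ≅ I[1,1]^3, I[1,3]. HN layers by μ_θ (2 steps, strictly decreasing):
  μ^(1)=1; μ^(2)=-1

((3, 0, 0); (1, 1, 1))


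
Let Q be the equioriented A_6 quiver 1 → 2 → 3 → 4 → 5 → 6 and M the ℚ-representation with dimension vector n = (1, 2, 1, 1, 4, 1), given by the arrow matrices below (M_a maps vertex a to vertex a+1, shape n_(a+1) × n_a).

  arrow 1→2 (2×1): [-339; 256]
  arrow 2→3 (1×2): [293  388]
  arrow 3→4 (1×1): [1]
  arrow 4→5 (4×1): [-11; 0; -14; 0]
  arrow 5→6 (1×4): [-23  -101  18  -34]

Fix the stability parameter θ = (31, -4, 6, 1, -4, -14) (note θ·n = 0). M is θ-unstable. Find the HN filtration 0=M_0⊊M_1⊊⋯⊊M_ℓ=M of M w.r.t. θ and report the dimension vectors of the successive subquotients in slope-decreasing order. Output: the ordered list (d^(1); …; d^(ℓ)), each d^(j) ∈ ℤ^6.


Via rank(M_{q-1}∘⋯∘M_p): M ≅ I[1,6], I[2,2], I[5,5]^3.
μ_θ-semistable layers: μ^(1)=8/3; μ^(2)=-4

((1, 1, 1, 1, 1, 1); (0, 1, 0, 0, 3, 0))


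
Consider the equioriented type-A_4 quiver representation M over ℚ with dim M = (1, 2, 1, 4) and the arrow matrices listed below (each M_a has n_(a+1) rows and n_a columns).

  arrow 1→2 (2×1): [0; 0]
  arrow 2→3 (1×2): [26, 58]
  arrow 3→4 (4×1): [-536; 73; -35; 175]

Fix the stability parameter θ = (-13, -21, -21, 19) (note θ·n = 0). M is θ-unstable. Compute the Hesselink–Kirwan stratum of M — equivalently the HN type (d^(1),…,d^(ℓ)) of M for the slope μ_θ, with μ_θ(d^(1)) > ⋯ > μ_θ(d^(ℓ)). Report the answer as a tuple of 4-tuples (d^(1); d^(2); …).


Barcode: M ≅ I[1,1], I[2,2], I[2,4], I[4,4]^3. HN layers by μ_θ (3 steps, strictly decreasing):
  μ^(1)=19; μ^(2)=-13; μ^(3)=-21

((0, 0, 0, 4); (1, 0, 0, 0); (0, 2, 1, 0))


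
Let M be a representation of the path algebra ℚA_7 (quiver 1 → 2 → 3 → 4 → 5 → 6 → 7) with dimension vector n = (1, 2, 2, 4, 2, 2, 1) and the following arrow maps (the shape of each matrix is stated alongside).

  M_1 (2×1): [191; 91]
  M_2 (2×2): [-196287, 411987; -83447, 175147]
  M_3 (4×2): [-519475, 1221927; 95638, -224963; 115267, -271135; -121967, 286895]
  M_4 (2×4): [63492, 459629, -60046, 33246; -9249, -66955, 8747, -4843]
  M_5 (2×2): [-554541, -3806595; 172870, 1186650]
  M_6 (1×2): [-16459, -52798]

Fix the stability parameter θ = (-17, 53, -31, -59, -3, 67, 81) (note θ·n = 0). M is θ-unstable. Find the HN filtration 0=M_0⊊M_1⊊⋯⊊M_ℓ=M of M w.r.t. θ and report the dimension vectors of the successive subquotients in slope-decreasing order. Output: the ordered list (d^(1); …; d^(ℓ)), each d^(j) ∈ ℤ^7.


Barcode: M ≅ I[1,2], I[2,5], I[3,7], I[4,4]^2, I[6,6]. HN layers by μ_θ (8 steps, strictly decreasing):
  μ^(1)=81; μ^(2)=67; μ^(3)=53; μ^(4)=-3; μ^(5)=-37/3; μ^(6)=-17; μ^(7)=-45; μ^(8)=-59

((0, 0, 0, 0, 0, 0, 1); (0, 0, 0, 0, 0, 2, 0); (0, 1, 0, 0, 0, 0, 0); (0, 0, 0, 0, 2, 0, 0); (0, 1, 1, 1, 0, 0, 0); (1, 0, 0, 0, 0, 0, 0); (0, 0, 1, 1, 0, 0, 0); (0, 0, 0, 2, 0, 0, 0))


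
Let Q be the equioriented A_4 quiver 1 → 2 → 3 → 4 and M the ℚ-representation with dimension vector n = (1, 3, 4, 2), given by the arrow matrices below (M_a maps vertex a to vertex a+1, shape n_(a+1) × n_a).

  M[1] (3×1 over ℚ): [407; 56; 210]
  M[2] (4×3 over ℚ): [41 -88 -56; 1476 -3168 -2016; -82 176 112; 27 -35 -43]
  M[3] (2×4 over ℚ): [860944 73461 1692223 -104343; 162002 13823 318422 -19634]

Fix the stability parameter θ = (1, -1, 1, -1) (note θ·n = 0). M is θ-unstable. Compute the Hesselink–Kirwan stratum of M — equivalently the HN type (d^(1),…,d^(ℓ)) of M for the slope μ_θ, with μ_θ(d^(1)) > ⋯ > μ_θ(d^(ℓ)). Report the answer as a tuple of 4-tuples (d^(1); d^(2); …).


Via rank(M_{q-1}∘⋯∘M_p): M ≅ I[1,4], I[2,2], I[2,4], I[3,3]^2.
μ_θ-semistable layers: μ^(1)=1; μ^(2)=0; μ^(3)=-1

((0, 0, 2, 0); (1, 1, 2, 2); (0, 2, 0, 0))


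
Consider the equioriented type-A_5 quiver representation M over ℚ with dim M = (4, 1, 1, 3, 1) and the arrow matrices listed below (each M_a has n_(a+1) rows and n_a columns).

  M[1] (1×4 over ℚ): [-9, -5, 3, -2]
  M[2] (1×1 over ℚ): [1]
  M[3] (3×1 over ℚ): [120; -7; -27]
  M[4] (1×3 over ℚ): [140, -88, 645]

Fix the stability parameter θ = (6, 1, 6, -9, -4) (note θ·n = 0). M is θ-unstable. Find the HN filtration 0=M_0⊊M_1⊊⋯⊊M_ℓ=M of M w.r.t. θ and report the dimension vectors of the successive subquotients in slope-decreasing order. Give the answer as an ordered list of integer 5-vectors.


Barcode: M ≅ I[1,1]^3, I[1,5], I[4,4]^2. HN layers by μ_θ (3 steps, strictly decreasing):
  μ^(1)=6; μ^(2)=0; μ^(3)=-9

((3, 0, 0, 0, 0); (1, 1, 1, 1, 1); (0, 0, 0, 2, 0))


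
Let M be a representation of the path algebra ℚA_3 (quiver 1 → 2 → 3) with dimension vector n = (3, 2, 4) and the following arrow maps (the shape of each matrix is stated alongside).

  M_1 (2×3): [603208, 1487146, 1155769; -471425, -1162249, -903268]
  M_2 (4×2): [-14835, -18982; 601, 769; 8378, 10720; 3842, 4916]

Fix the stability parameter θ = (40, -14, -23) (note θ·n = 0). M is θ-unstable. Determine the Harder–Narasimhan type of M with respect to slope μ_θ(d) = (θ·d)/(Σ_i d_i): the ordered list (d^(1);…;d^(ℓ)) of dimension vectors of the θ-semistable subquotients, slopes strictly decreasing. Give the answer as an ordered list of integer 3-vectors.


Via rank(M_{q-1}∘⋯∘M_p): M ≅ I[1,1], I[1,3]^2, I[3,3]^2.
μ_θ-semistable layers: μ^(1)=40; μ^(2)=1; μ^(3)=-23

((1, 0, 0); (2, 2, 2); (0, 0, 2))


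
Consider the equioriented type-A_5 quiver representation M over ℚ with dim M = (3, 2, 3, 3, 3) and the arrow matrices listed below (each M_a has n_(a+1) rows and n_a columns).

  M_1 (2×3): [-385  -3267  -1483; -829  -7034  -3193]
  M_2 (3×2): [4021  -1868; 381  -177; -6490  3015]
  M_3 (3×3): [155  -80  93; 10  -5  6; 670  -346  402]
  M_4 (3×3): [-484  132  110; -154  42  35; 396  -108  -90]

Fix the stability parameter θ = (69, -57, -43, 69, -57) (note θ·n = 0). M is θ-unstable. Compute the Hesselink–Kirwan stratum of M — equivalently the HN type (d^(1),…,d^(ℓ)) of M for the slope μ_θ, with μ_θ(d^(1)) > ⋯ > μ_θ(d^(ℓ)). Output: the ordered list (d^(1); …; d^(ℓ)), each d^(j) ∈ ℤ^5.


Interval decomposition of M: I[1,1], I[1,3], I[1,4], I[3,4], I[4,5], I[5,5]^2.
HN type (ℓ=5): μ^(1)=69; μ^(2)=6; μ^(3)=-31/3; μ^(4)=-43; μ^(5)=-57

((1, 0, 0, 2, 0); (0, 0, 0, 1, 1); (2, 2, 2, 0, 0); (0, 0, 1, 0, 0); (0, 0, 0, 0, 2))


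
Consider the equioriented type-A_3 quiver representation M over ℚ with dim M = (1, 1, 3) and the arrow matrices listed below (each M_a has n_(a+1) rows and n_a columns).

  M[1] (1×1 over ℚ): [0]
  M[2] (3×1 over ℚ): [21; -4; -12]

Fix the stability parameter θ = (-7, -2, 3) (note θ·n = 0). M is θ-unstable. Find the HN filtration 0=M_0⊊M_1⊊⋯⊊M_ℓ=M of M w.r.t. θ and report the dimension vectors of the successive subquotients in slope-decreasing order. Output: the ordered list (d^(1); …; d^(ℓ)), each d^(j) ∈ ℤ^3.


Via rank(M_{q-1}∘⋯∘M_p): M ≅ I[1,1], I[2,3], I[3,3]^2.
μ_θ-semistable layers: μ^(1)=3; μ^(2)=-2; μ^(3)=-7

((0, 0, 3); (0, 1, 0); (1, 0, 0))


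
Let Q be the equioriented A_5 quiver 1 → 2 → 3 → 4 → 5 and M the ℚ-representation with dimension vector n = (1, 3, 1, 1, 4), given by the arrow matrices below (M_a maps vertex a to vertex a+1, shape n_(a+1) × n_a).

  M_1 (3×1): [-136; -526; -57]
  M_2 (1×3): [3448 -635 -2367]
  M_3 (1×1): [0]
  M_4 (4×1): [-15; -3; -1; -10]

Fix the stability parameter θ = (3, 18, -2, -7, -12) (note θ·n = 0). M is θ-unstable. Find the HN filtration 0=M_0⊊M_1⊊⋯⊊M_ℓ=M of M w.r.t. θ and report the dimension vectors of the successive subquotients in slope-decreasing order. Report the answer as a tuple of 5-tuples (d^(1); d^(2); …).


Interval decomposition of M: I[1,3], I[2,2]^2, I[4,5], I[5,5]^3.
HN type (ℓ=5): μ^(1)=18; μ^(2)=8; μ^(3)=3; μ^(4)=-19/2; μ^(5)=-12

((0, 2, 0, 0, 0); (0, 1, 1, 0, 0); (1, 0, 0, 0, 0); (0, 0, 0, 1, 1); (0, 0, 0, 0, 3))


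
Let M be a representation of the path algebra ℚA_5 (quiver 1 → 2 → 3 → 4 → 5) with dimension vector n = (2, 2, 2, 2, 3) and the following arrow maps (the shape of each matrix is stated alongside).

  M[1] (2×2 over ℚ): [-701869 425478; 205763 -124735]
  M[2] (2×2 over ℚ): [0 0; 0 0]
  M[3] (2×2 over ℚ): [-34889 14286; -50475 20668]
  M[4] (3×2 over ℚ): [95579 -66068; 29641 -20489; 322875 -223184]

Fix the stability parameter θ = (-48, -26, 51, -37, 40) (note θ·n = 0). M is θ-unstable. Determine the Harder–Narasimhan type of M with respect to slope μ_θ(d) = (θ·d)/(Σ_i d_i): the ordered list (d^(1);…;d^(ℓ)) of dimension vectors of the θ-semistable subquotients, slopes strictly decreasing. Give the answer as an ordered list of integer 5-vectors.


Interval decomposition of M: I[1,2]^2, I[3,5]^2, I[5,5].
HN type (ℓ=4): μ^(1)=40; μ^(2)=7; μ^(3)=-26; μ^(4)=-48

((0, 0, 0, 0, 3); (0, 0, 2, 2, 0); (0, 2, 0, 0, 0); (2, 0, 0, 0, 0))


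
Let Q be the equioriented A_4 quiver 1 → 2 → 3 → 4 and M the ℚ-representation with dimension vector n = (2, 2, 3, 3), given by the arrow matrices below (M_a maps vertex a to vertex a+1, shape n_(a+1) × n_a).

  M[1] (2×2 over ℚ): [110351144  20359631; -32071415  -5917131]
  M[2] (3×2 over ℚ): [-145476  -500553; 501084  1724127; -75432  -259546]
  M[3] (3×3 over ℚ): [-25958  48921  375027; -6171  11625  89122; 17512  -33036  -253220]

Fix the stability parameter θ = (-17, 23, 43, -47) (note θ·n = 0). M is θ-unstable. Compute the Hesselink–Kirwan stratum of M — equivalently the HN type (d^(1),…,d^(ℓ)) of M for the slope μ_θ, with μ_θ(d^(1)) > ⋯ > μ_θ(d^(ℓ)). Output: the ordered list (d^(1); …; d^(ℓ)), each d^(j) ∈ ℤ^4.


Via rank(M_{q-1}∘⋯∘M_p): M ≅ I[1,2], I[1,4], I[3,3], I[3,4], I[4,4].
μ_θ-semistable layers: μ^(1)=43; μ^(2)=23; μ^(3)=19/3; μ^(4)=-2; μ^(5)=-17; μ^(6)=-47

((0, 0, 1, 0); (0, 1, 0, 0); (0, 1, 1, 1); (0, 0, 1, 1); (2, 0, 0, 0); (0, 0, 0, 1))


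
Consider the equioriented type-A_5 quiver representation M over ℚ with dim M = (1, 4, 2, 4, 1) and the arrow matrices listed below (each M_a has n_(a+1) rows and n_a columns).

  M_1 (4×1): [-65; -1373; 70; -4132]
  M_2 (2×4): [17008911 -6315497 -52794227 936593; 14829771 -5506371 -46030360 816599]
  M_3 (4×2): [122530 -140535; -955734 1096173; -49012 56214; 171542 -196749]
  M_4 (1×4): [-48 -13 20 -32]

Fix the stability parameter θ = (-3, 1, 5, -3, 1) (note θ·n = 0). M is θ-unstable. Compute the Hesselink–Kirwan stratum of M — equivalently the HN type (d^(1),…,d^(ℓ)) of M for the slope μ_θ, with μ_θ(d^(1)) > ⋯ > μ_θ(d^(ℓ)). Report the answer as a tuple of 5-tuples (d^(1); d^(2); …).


Via rank(M_{q-1}∘⋯∘M_p): M ≅ I[1,2], I[2,2], I[2,3], I[2,5], I[4,4]^3.
μ_θ-semistable layers: μ^(1)=5; μ^(2)=1; μ^(3)=-3

((0, 0, 1, 0, 0); (0, 4, 1, 1, 1); (1, 0, 0, 3, 0))


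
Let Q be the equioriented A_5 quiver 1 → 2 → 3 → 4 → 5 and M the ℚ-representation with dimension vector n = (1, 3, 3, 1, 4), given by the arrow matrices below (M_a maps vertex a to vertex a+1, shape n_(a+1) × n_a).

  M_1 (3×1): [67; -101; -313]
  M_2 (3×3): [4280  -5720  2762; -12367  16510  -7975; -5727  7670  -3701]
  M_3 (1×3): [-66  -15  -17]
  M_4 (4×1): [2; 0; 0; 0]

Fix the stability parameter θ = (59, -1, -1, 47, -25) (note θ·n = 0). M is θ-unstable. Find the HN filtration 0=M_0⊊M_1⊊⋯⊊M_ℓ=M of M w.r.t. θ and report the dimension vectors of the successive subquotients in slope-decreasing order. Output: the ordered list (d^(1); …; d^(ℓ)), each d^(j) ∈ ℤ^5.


Interval decomposition of M: I[1,5], I[2,2], I[2,3], I[3,3], I[5,5]^3.
HN type (ℓ=3): μ^(1)=79/5; μ^(2)=-1; μ^(3)=-25

((1, 1, 1, 1, 1); (0, 2, 2, 0, 0); (0, 0, 0, 0, 3))


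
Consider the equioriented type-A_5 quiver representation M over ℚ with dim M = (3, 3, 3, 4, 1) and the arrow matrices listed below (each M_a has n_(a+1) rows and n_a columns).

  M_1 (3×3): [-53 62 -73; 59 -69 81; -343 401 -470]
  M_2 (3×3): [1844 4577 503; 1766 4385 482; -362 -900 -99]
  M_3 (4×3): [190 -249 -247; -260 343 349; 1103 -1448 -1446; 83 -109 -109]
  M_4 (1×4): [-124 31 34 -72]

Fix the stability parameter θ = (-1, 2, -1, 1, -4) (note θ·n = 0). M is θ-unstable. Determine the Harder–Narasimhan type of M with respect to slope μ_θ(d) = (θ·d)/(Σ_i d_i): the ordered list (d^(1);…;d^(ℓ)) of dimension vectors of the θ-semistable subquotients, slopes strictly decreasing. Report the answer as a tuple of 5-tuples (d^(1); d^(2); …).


Interval decomposition of M: I[1,2], I[1,3], I[1,5], I[3,4], I[4,4]^2.
HN type (ℓ=5): μ^(1)=2; μ^(2)=1; μ^(3)=1/2; μ^(4)=-1/2; μ^(5)=-1

((0, 1, 0, 0, 0); (0, 0, 0, 3, 0); (0, 1, 1, 0, 0); (0, 1, 1, 1, 1); (3, 0, 1, 0, 0))
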